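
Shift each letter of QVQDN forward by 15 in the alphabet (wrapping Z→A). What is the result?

FKFSC

Q(16): 16+15=31≡5 → F
V(21): 21+15=36≡10 → K
Q(16): 16+15=31≡5 → F
D(3): 3+15=18 → S
N(13): 13+15=28≡2 → C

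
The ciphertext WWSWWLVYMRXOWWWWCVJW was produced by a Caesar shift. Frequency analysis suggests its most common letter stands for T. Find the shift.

3

The most frequent ciphertext letter is W (appears 9 times).
W is position 22; T is position 19.
Shift = 3.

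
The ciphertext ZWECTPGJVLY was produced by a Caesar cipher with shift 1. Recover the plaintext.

YVDBSOFIUKX

Z(25): 25−1=24 → Y
W(22): 22−1=21 → V
E(4): 4−1=3 → D
C(2): 2−1=1 → B
T(19): 19−1=18 → S
P(15): 15−1=14 → O
G(6): 6−1=5 → F
J(9): 9−1=8 → I
V(21): 21−1=20 → U
L(11): 11−1=10 → K
Y(24): 24−1=23 → X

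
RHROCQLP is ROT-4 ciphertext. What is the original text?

NDNKYMHL

R(17): 17−4=13 → N
H(7): 7−4=3 → D
R(17): 17−4=13 → N
O(14): 14−4=10 → K
C(2): 2−4=-2≡24 → Y
Q(16): 16−4=12 → M
L(11): 11−4=7 → H
P(15): 15−4=11 → L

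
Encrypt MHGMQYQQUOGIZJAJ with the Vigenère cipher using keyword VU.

HBBGLSLKPIBCUDVD

Repeat the key across the message: VUVUVUVUVUVUVUVU
M(12)+V(21): 33≡7 → H
H(7)+U(20): 27≡1 → B
G(6)+V(21): 27≡1 → B
M(12)+U(20): 32≡6 → G
Q(16)+V(21): 37≡11 → L
Y(24)+U(20): 44≡18 → S
Q(16)+V(21): 37≡11 → L
Q(16)+U(20): 36≡10 → K
U(20)+V(21): 41≡15 → P
O(14)+U(20): 34≡8 → I
G(6)+V(21): 27≡1 → B
I(8)+U(20): 28≡2 → C
Z(25)+V(21): 46≡20 → U
J(9)+U(20): 29≡3 → D
A(0)+V(21): 21 → V
J(9)+U(20): 29≡3 → D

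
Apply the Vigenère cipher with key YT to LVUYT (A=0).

Repeat the key across the message: YTYTY
L(11)+Y(24): 35≡9 → J
V(21)+T(19): 40≡14 → O
U(20)+Y(24): 44≡18 → S
Y(24)+T(19): 43≡17 → R
T(19)+Y(24): 43≡17 → R

JOSRR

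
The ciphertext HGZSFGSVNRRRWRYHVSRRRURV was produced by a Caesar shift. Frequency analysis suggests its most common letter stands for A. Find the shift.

The most frequent ciphertext letter is R (appears 8 times).
R is position 17; A is position 0.
Shift = 17.

17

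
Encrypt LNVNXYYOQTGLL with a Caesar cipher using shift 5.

QSASCDDTVYLQQ

L(11): 11+5=16 → Q
N(13): 13+5=18 → S
V(21): 21+5=26≡0 → A
N(13): 13+5=18 → S
X(23): 23+5=28≡2 → C
Y(24): 24+5=29≡3 → D
Y(24): 24+5=29≡3 → D
O(14): 14+5=19 → T
Q(16): 16+5=21 → V
T(19): 19+5=24 → Y
G(6): 6+5=11 → L
L(11): 11+5=16 → Q
L(11): 11+5=16 → Q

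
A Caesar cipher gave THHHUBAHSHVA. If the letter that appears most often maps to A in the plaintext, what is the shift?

7

The most frequent ciphertext letter is H (appears 5 times).
H is position 7; A is position 0.
Shift = 7.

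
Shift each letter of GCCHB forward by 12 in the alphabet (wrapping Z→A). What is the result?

SOOTN

G(6): 6+12=18 → S
C(2): 2+12=14 → O
C(2): 2+12=14 → O
H(7): 7+12=19 → T
B(1): 1+12=13 → N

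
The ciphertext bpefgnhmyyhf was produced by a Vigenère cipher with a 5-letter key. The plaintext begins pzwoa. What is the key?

Subtract each crib letter from the matching ciphertext letter (mod 26):
b(1)−p(15)=-14≡12 → m
p(15)−z(25)=-10≡16 → q
e(4)−w(22)=-18≡8 → i
f(5)−o(14)=-9≡17 → r
g(6)−a(0)=6 → g

mqirg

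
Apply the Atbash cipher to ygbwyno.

btydbml

y(24) → b(1)
g(6) → t(19)
b(1) → y(24)
w(22) → d(3)
y(24) → b(1)
n(13) → m(12)
o(14) → l(11)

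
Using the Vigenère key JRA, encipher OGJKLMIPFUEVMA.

Repeat the key across the message: JRAJRAJRAJRAJR
O(14)+J(9): 23 → X
G(6)+R(17): 23 → X
J(9)+A(0): 9 → J
K(10)+J(9): 19 → T
L(11)+R(17): 28≡2 → C
M(12)+A(0): 12 → M
I(8)+J(9): 17 → R
P(15)+R(17): 32≡6 → G
F(5)+A(0): 5 → F
U(20)+J(9): 29≡3 → D
E(4)+R(17): 21 → V
V(21)+A(0): 21 → V
M(12)+J(9): 21 → V
A(0)+R(17): 17 → R

XXJTCMRGFDVVVR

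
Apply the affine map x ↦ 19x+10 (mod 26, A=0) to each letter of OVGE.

QTUI

O(14): 19·14+10=276≡16 → Q
V(21): 19·21+10=409≡19 → T
G(6): 19·6+10=124≡20 → U
E(4): 19·4+10=86≡8 → I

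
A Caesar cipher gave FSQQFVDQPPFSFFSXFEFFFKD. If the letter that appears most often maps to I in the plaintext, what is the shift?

The most frequent ciphertext letter is F (appears 9 times).
F is position 5; I is position 8.
Shift = -3≡23.

23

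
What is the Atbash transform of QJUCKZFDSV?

Q(16) → J(9)
J(9) → Q(16)
U(20) → F(5)
C(2) → X(23)
K(10) → P(15)
Z(25) → A(0)
F(5) → U(20)
D(3) → W(22)
S(18) → H(7)
V(21) → E(4)

JQFXPAUWHE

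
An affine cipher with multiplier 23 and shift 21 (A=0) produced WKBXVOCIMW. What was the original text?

The inverse of 23 mod 26 is 17, since 23·17=391≡1. Apply D(y)=17·(y−21) mod 26:
W(22): 17·(22−21)=17 → R
K(10): 17·(10−21)=-187≡21 → V
B(1): 17·(1−21)=-340≡24 → Y
X(23): 17·(23−21)=34≡8 → I
V(21): 17·(21−21)=0 → A
O(14): 17·(14−21)=-119≡11 → L
C(2): 17·(2−21)=-323≡15 → P
I(8): 17·(8−21)=-221≡13 → N
M(12): 17·(12−21)=-153≡3 → D
W(22): 17·(22−21)=17 → R

RVYIALPNDR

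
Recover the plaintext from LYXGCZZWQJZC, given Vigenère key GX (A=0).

Repeat the key across the ciphertext: GXGXGXGXGXGX
L(11)−G(6): 5 → F
Y(24)−X(23): 1 → B
X(23)−G(6): 17 → R
G(6)−X(23): -17≡9 → J
C(2)−G(6): -4≡22 → W
Z(25)−X(23): 2 → C
Z(25)−G(6): 19 → T
W(22)−X(23): -1≡25 → Z
Q(16)−G(6): 10 → K
J(9)−X(23): -14≡12 → M
Z(25)−G(6): 19 → T
C(2)−X(23): -21≡5 → F

FBRJWCTZKMTF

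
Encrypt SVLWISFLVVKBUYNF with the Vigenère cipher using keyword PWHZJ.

Repeat the key across the message: PWHZJPWHZJPWHZJP
S(18)+P(15): 33≡7 → H
V(21)+W(22): 43≡17 → R
L(11)+H(7): 18 → S
W(22)+Z(25): 47≡21 → V
I(8)+J(9): 17 → R
S(18)+P(15): 33≡7 → H
F(5)+W(22): 27≡1 → B
L(11)+H(7): 18 → S
V(21)+Z(25): 46≡20 → U
V(21)+J(9): 30≡4 → E
K(10)+P(15): 25 → Z
B(1)+W(22): 23 → X
U(20)+H(7): 27≡1 → B
Y(24)+Z(25): 49≡23 → X
N(13)+J(9): 22 → W
F(5)+P(15): 20 → U

HRSVRHBSUEZXBXWU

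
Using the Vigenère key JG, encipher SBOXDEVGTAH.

Repeat the key across the message: JGJGJGJGJGJ
S(18)+J(9): 27≡1 → B
B(1)+G(6): 7 → H
O(14)+J(9): 23 → X
X(23)+G(6): 29≡3 → D
D(3)+J(9): 12 → M
E(4)+G(6): 10 → K
V(21)+J(9): 30≡4 → E
G(6)+G(6): 12 → M
T(19)+J(9): 28≡2 → C
A(0)+G(6): 6 → G
H(7)+J(9): 16 → Q

BHXDMKEMCGQ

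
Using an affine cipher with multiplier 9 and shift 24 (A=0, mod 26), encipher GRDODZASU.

AVZUZPYEW

G(6): 9·6+24=78≡0 → A
R(17): 9·17+24=177≡21 → V
D(3): 9·3+24=51≡25 → Z
O(14): 9·14+24=150≡20 → U
D(3): 9·3+24=51≡25 → Z
Z(25): 9·25+24=249≡15 → P
A(0): 9·0+24=24 → Y
S(18): 9·18+24=186≡4 → E
U(20): 9·20+24=204≡22 → W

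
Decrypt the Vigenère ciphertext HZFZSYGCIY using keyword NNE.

UMBMFUTPEL

Repeat the key across the ciphertext: NNENNENNEN
H(7)−N(13): -6≡20 → U
Z(25)−N(13): 12 → M
F(5)−E(4): 1 → B
Z(25)−N(13): 12 → M
S(18)−N(13): 5 → F
Y(24)−E(4): 20 → U
G(6)−N(13): -7≡19 → T
C(2)−N(13): -11≡15 → P
I(8)−E(4): 4 → E
Y(24)−N(13): 11 → L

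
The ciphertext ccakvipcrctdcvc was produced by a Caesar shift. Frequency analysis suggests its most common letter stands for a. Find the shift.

2

The most frequent ciphertext letter is c (appears 6 times).
c is position 2; a is position 0.
Shift = 2.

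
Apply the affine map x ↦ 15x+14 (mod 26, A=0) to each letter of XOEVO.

VQWRQ

X(23): 15·23+14=359≡21 → V
O(14): 15·14+14=224≡16 → Q
E(4): 15·4+14=74≡22 → W
V(21): 15·21+14=329≡17 → R
O(14): 15·14+14=224≡16 → Q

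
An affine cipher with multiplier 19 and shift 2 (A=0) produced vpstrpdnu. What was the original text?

The inverse of 19 mod 26 is 11, since 19·11=209≡1. Apply D(y)=11·(y−2) mod 26:
v(21): 11·(21−2)=209≡1 → b
p(15): 11·(15−2)=143≡13 → n
s(18): 11·(18−2)=176≡20 → u
t(19): 11·(19−2)=187≡5 → f
r(17): 11·(17−2)=165≡9 → j
p(15): 11·(15−2)=143≡13 → n
d(3): 11·(3−2)=11 → l
n(13): 11·(13−2)=121≡17 → r
u(20): 11·(20−2)=198≡16 → q

bnufjnlrq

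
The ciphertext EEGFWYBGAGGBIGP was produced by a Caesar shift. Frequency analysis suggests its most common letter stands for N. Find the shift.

The most frequent ciphertext letter is G (appears 5 times).
G is position 6; N is position 13.
Shift = -7≡19.

19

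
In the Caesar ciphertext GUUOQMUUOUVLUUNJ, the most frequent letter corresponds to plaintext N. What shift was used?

7

The most frequent ciphertext letter is U (appears 7 times).
U is position 20; N is position 13.
Shift = 7.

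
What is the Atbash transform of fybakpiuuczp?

f(5) → u(20)
y(24) → b(1)
b(1) → y(24)
a(0) → z(25)
k(10) → p(15)
p(15) → k(10)
i(8) → r(17)
u(20) → f(5)
u(20) → f(5)
c(2) → x(23)
z(25) → a(0)
p(15) → k(10)

ubyzpkrffxak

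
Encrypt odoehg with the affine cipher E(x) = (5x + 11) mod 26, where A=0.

dadfup

o(14): 5·14+11=81≡3 → d
d(3): 5·3+11=26≡0 → a
o(14): 5·14+11=81≡3 → d
e(4): 5·4+11=31≡5 → f
h(7): 5·7+11=46≡20 → u
g(6): 5·6+11=41≡15 → p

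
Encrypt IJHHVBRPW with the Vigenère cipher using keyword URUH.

Repeat the key across the message: URUHURUHU
I(8)+U(20): 28≡2 → C
J(9)+R(17): 26≡0 → A
H(7)+U(20): 27≡1 → B
H(7)+H(7): 14 → O
V(21)+U(20): 41≡15 → P
B(1)+R(17): 18 → S
R(17)+U(20): 37≡11 → L
P(15)+H(7): 22 → W
W(22)+U(20): 42≡16 → Q

CABOPSLWQ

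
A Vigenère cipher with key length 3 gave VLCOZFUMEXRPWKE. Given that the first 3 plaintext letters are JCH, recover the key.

MJV

Subtract each crib letter from the matching ciphertext letter (mod 26):
V(21)−J(9)=12 → M
L(11)−C(2)=9 → J
C(2)−H(7)=-5≡21 → V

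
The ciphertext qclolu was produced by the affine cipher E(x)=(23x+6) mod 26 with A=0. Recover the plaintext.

The inverse of 23 mod 26 is 17, since 23·17=391≡1. Apply D(y)=17·(y−6) mod 26:
q(16): 17·(16−6)=170≡14 → o
c(2): 17·(2−6)=-68≡10 → k
l(11): 17·(11−6)=85≡7 → h
o(14): 17·(14−6)=136≡6 → g
l(11): 17·(11−6)=85≡7 → h
u(20): 17·(20−6)=238≡4 → e

okhghe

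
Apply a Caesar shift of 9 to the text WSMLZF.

FBVUIO

W(22): 22+9=31≡5 → F
S(18): 18+9=27≡1 → B
M(12): 12+9=21 → V
L(11): 11+9=20 → U
Z(25): 25+9=34≡8 → I
F(5): 5+9=14 → O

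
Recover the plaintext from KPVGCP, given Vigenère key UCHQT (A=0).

QNOQJV

Repeat the key across the ciphertext: UCHQTU
K(10)−U(20): -10≡16 → Q
P(15)−C(2): 13 → N
V(21)−H(7): 14 → O
G(6)−Q(16): -10≡16 → Q
C(2)−T(19): -17≡9 → J
P(15)−U(20): -5≡21 → V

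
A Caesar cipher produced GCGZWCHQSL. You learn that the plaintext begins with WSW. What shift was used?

10

From the crib: G(6)−W(22)=-16≡10, so the shift is 10.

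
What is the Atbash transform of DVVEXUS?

WEEVCFH

D(3) → W(22)
V(21) → E(4)
V(21) → E(4)
E(4) → V(21)
X(23) → C(2)
U(20) → F(5)
S(18) → H(7)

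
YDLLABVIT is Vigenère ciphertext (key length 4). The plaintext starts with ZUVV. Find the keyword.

Subtract each crib letter from the matching ciphertext letter (mod 26):
Y(24)−Z(25)=-1≡25 → Z
D(3)−U(20)=-17≡9 → J
L(11)−V(21)=-10≡16 → Q
L(11)−V(21)=-10≡16 → Q

ZJQQ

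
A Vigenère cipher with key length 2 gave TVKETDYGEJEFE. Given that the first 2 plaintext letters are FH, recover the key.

Subtract each crib letter from the matching ciphertext letter (mod 26):
T(19)−F(5)=14 → O
V(21)−H(7)=14 → O

OO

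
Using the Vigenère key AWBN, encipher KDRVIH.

Repeat the key across the message: AWBNAW
K(10)+A(0): 10 → K
D(3)+W(22): 25 → Z
R(17)+B(1): 18 → S
V(21)+N(13): 34≡8 → I
I(8)+A(0): 8 → I
H(7)+W(22): 29≡3 → D

KZSIID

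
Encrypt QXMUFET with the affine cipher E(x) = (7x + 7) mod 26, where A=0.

Q(16): 7·16+7=119≡15 → P
X(23): 7·23+7=168≡12 → M
M(12): 7·12+7=91≡13 → N
U(20): 7·20+7=147≡17 → R
F(5): 7·5+7=42≡16 → Q
E(4): 7·4+7=35≡9 → J
T(19): 7·19+7=140≡10 → K

PMNRQJK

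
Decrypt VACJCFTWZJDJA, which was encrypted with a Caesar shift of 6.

PUWDWZNQTDXDU

V(21): 21−6=15 → P
A(0): 0−6=-6≡20 → U
C(2): 2−6=-4≡22 → W
J(9): 9−6=3 → D
C(2): 2−6=-4≡22 → W
F(5): 5−6=-1≡25 → Z
T(19): 19−6=13 → N
W(22): 22−6=16 → Q
Z(25): 25−6=19 → T
J(9): 9−6=3 → D
D(3): 3−6=-3≡23 → X
J(9): 9−6=3 → D
A(0): 0−6=-6≡20 → U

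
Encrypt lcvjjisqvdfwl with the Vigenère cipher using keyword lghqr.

wiczatyxluqcs

Repeat the key across the message: lghqrlghqrlgh
l(11)+l(11): 22 → w
c(2)+g(6): 8 → i
v(21)+h(7): 28≡2 → c
j(9)+q(16): 25 → z
j(9)+r(17): 26≡0 → a
i(8)+l(11): 19 → t
s(18)+g(6): 24 → y
q(16)+h(7): 23 → x
v(21)+q(16): 37≡11 → l
d(3)+r(17): 20 → u
f(5)+l(11): 16 → q
w(22)+g(6): 28≡2 → c
l(11)+h(7): 18 → s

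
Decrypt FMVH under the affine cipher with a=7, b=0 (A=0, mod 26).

The inverse of 7 mod 26 is 15, since 7·15=105≡1. Apply D(y)=15·(y−0) mod 26:
F(5): 15·(5−0)=75≡23 → X
M(12): 15·(12−0)=180≡24 → Y
V(21): 15·(21−0)=315≡3 → D
H(7): 15·(7−0)=105≡1 → B

XYDB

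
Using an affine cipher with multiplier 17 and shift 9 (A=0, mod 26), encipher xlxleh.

x(23): 17·23+9=400≡10 → k
l(11): 17·11+9=196≡14 → o
x(23): 17·23+9=400≡10 → k
l(11): 17·11+9=196≡14 → o
e(4): 17·4+9=77≡25 → z
h(7): 17·7+9=128≡24 → y

kokozy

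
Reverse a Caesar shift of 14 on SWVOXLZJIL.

S(18): 18−14=4 → E
W(22): 22−14=8 → I
V(21): 21−14=7 → H
O(14): 14−14=0 → A
X(23): 23−14=9 → J
L(11): 11−14=-3≡23 → X
Z(25): 25−14=11 → L
J(9): 9−14=-5≡21 → V
I(8): 8−14=-6≡20 → U
L(11): 11−14=-3≡23 → X

EIHAJXLVUX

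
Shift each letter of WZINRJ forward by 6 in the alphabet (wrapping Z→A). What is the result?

CFOTXP

W(22): 22+6=28≡2 → C
Z(25): 25+6=31≡5 → F
I(8): 8+6=14 → O
N(13): 13+6=19 → T
R(17): 17+6=23 → X
J(9): 9+6=15 → P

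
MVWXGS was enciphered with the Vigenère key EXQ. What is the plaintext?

Repeat the key across the ciphertext: EXQEXQ
M(12)−E(4): 8 → I
V(21)−X(23): -2≡24 → Y
W(22)−Q(16): 6 → G
X(23)−E(4): 19 → T
G(6)−X(23): -17≡9 → J
S(18)−Q(16): 2 → C

IYGTJC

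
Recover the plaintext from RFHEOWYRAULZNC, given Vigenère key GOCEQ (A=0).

LRFAYQKPWEFLLY

Repeat the key across the ciphertext: GOCEQGOCEQGOCE
R(17)−G(6): 11 → L
F(5)−O(14): -9≡17 → R
H(7)−C(2): 5 → F
E(4)−E(4): 0 → A
O(14)−Q(16): -2≡24 → Y
W(22)−G(6): 16 → Q
Y(24)−O(14): 10 → K
R(17)−C(2): 15 → P
A(0)−E(4): -4≡22 → W
U(20)−Q(16): 4 → E
L(11)−G(6): 5 → F
Z(25)−O(14): 11 → L
N(13)−C(2): 11 → L
C(2)−E(4): -2≡24 → Y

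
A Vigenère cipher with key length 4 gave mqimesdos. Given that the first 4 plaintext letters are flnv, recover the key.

hfvr

Subtract each crib letter from the matching ciphertext letter (mod 26):
m(12)−f(5)=7 → h
q(16)−l(11)=5 → f
i(8)−n(13)=-5≡21 → v
m(12)−v(21)=-9≡17 → r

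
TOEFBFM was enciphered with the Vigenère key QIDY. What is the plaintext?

Repeat the key across the ciphertext: QIDYQID
T(19)−Q(16): 3 → D
O(14)−I(8): 6 → G
E(4)−D(3): 1 → B
F(5)−Y(24): -19≡7 → H
B(1)−Q(16): -15≡11 → L
F(5)−I(8): -3≡23 → X
M(12)−D(3): 9 → J

DGBHLXJ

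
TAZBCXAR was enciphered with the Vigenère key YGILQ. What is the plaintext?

Repeat the key across the ciphertext: YGILQYGI
T(19)−Y(24): -5≡21 → V
A(0)−G(6): -6≡20 → U
Z(25)−I(8): 17 → R
B(1)−L(11): -10≡16 → Q
C(2)−Q(16): -14≡12 → M
X(23)−Y(24): -1≡25 → Z
A(0)−G(6): -6≡20 → U
R(17)−I(8): 9 → J

VURQMZUJ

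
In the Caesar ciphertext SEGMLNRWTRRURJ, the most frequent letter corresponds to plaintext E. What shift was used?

The most frequent ciphertext letter is R (appears 4 times).
R is position 17; E is position 4.
Shift = 13.

13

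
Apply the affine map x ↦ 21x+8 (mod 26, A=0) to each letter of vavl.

v(21): 21·21+8=449≡7 → h
a(0): 21·0+8=8 → i
v(21): 21·21+8=449≡7 → h
l(11): 21·11+8=239≡5 → f

hihf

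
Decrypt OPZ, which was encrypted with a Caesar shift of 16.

O(14): 14−16=-2≡24 → Y
P(15): 15−16=-1≡25 → Z
Z(25): 25−16=9 → J

YZJ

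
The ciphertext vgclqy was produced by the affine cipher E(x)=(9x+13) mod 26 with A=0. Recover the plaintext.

yftujh

The inverse of 9 mod 26 is 3, since 9·3=27≡1. Apply D(y)=3·(y−13) mod 26:
v(21): 3·(21−13)=24 → y
g(6): 3·(6−13)=-21≡5 → f
c(2): 3·(2−13)=-33≡19 → t
l(11): 3·(11−13)=-6≡20 → u
q(16): 3·(16−13)=9 → j
y(24): 3·(24−13)=33≡7 → h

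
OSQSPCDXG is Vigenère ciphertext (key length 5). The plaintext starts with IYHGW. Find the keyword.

GUJMT

Subtract each crib letter from the matching ciphertext letter (mod 26):
O(14)−I(8)=6 → G
S(18)−Y(24)=-6≡20 → U
Q(16)−H(7)=9 → J
S(18)−G(6)=12 → M
P(15)−W(22)=-7≡19 → T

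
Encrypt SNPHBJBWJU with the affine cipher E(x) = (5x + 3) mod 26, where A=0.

S(18): 5·18+3=93≡15 → P
N(13): 5·13+3=68≡16 → Q
P(15): 5·15+3=78≡0 → A
H(7): 5·7+3=38≡12 → M
B(1): 5·1+3=8 → I
J(9): 5·9+3=48≡22 → W
B(1): 5·1+3=8 → I
W(22): 5·22+3=113≡9 → J
J(9): 5·9+3=48≡22 → W
U(20): 5·20+3=103≡25 → Z

PQAMIWIJWZ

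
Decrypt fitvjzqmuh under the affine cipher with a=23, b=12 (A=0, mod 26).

The inverse of 23 mod 26 is 17, since 23·17=391≡1. Apply D(y)=17·(y−12) mod 26:
f(5): 17·(5−12)=-119≡11 → l
i(8): 17·(8−12)=-68≡10 → k
t(19): 17·(19−12)=119≡15 → p
v(21): 17·(21−12)=153≡23 → x
j(9): 17·(9−12)=-51≡1 → b
z(25): 17·(25−12)=221≡13 → n
q(16): 17·(16−12)=68≡16 → q
m(12): 17·(12−12)=0 → a
u(20): 17·(20−12)=136≡6 → g
h(7): 17·(7−12)=-85≡19 → t

lkpxbnqagt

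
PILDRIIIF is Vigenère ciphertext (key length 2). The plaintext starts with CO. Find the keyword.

NU

Subtract each crib letter from the matching ciphertext letter (mod 26):
P(15)−C(2)=13 → N
I(8)−O(14)=-6≡20 → U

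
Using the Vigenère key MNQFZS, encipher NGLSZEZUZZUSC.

Repeat the key across the message: MNQFZSMNQFZSM
N(13)+M(12): 25 → Z
G(6)+N(13): 19 → T
L(11)+Q(16): 27≡1 → B
S(18)+F(5): 23 → X
Z(25)+Z(25): 50≡24 → Y
E(4)+S(18): 22 → W
Z(25)+M(12): 37≡11 → L
U(20)+N(13): 33≡7 → H
Z(25)+Q(16): 41≡15 → P
Z(25)+F(5): 30≡4 → E
U(20)+Z(25): 45≡19 → T
S(18)+S(18): 36≡10 → K
C(2)+M(12): 14 → O

ZTBXYWLHPETKO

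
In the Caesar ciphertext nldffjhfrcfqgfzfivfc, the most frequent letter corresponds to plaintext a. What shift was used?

The most frequent ciphertext letter is f (appears 7 times).
f is position 5; a is position 0.
Shift = 5.

5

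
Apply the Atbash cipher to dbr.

wyi

d(3) → w(22)
b(1) → y(24)
r(17) → i(8)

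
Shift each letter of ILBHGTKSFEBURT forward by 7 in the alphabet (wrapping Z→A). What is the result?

PSIONARZMLIBYA

I(8): 8+7=15 → P
L(11): 11+7=18 → S
B(1): 1+7=8 → I
H(7): 7+7=14 → O
G(6): 6+7=13 → N
T(19): 19+7=26≡0 → A
K(10): 10+7=17 → R
S(18): 18+7=25 → Z
F(5): 5+7=12 → M
E(4): 4+7=11 → L
B(1): 1+7=8 → I
U(20): 20+7=27≡1 → B
R(17): 17+7=24 → Y
T(19): 19+7=26≡0 → A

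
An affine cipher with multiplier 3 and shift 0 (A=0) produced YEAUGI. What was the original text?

The inverse of 3 mod 26 is 9, since 3·9=27≡1. Apply D(y)=9·(y−0) mod 26:
Y(24): 9·(24−0)=216≡8 → I
E(4): 9·(4−0)=36≡10 → K
A(0): 9·(0−0)=0 → A
U(20): 9·(20−0)=180≡24 → Y
G(6): 9·(6−0)=54≡2 → C
I(8): 9·(8−0)=72≡20 → U

IKAYCU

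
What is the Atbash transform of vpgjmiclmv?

v(21) → e(4)
p(15) → k(10)
g(6) → t(19)
j(9) → q(16)
m(12) → n(13)
i(8) → r(17)
c(2) → x(23)
l(11) → o(14)
m(12) → n(13)
v(21) → e(4)

ektqnrxone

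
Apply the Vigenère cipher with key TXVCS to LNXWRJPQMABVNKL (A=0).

Repeat the key across the message: TXVCSTXVCSTXVCS
L(11)+T(19): 30≡4 → E
N(13)+X(23): 36≡10 → K
X(23)+V(21): 44≡18 → S
W(22)+C(2): 24 → Y
R(17)+S(18): 35≡9 → J
J(9)+T(19): 28≡2 → C
P(15)+X(23): 38≡12 → M
Q(16)+V(21): 37≡11 → L
M(12)+C(2): 14 → O
A(0)+S(18): 18 → S
B(1)+T(19): 20 → U
V(21)+X(23): 44≡18 → S
N(13)+V(21): 34≡8 → I
K(10)+C(2): 12 → M
L(11)+S(18): 29≡3 → D

EKSYJCMLOSUSIMD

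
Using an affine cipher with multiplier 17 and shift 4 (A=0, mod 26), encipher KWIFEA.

K(10): 17·10+4=174≡18 → S
W(22): 17·22+4=378≡14 → O
I(8): 17·8+4=140≡10 → K
F(5): 17·5+4=89≡11 → L
E(4): 17·4+4=72≡20 → U
A(0): 17·0+4=4 → E

SOKLUE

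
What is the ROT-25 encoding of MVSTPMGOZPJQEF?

LURSOLFNYOIPDE

M(12): 12+25=37≡11 → L
V(21): 21+25=46≡20 → U
S(18): 18+25=43≡17 → R
T(19): 19+25=44≡18 → S
P(15): 15+25=40≡14 → O
M(12): 12+25=37≡11 → L
G(6): 6+25=31≡5 → F
O(14): 14+25=39≡13 → N
Z(25): 25+25=50≡24 → Y
P(15): 15+25=40≡14 → O
J(9): 9+25=34≡8 → I
Q(16): 16+25=41≡15 → P
E(4): 4+25=29≡3 → D
F(5): 5+25=30≡4 → E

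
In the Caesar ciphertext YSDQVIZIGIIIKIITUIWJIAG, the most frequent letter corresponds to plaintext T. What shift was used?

15

The most frequent ciphertext letter is I (appears 9 times).
I is position 8; T is position 19.
Shift = -11≡15.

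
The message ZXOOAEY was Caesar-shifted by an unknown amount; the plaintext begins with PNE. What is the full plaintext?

PNEEQUO

From the crib: Z(25)−P(15)=10, so the shift is 10.
Subtract 10 from each ciphertext letter:
Z(25): 25−10=15 → P
X(23): 23−10=13 → N
O(14): 14−10=4 → E
O(14): 14−10=4 → E
A(0): 0−10=-10≡16 → Q
E(4): 4−10=-6≡20 → U
Y(24): 24−10=14 → O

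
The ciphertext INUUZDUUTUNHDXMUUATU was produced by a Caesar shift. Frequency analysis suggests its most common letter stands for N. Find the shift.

The most frequent ciphertext letter is U (appears 8 times).
U is position 20; N is position 13.
Shift = 7.

7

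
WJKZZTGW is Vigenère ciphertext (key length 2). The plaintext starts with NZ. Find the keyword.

Subtract each crib letter from the matching ciphertext letter (mod 26):
W(22)−N(13)=9 → J
J(9)−Z(25)=-16≡10 → K

JK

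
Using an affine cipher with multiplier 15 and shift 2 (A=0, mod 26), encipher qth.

q(16): 15·16+2=242≡8 → i
t(19): 15·19+2=287≡1 → b
h(7): 15·7+2=107≡3 → d

ibd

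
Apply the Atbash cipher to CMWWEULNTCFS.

XNDDVFOMGXUH

C(2) → X(23)
M(12) → N(13)
W(22) → D(3)
W(22) → D(3)
E(4) → V(21)
U(20) → F(5)
L(11) → O(14)
N(13) → M(12)
T(19) → G(6)
C(2) → X(23)
F(5) → U(20)
S(18) → H(7)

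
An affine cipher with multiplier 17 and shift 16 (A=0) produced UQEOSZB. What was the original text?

The inverse of 17 mod 26 is 23, since 17·23=391≡1. Apply D(y)=23·(y−16) mod 26:
U(20): 23·(20−16)=92≡14 → O
Q(16): 23·(16−16)=0 → A
E(4): 23·(4−16)=-276≡10 → K
O(14): 23·(14−16)=-46≡6 → G
S(18): 23·(18−16)=46≡20 → U
Z(25): 23·(25−16)=207≡25 → Z
B(1): 23·(1−16)=-345≡19 → T

OAKGUZT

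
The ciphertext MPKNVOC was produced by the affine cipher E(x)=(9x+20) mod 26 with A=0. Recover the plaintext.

The inverse of 9 mod 26 is 3, since 9·3=27≡1. Apply D(y)=3·(y−20) mod 26:
M(12): 3·(12−20)=-24≡2 → C
P(15): 3·(15−20)=-15≡11 → L
K(10): 3·(10−20)=-30≡22 → W
N(13): 3·(13−20)=-21≡5 → F
V(21): 3·(21−20)=3 → D
O(14): 3·(14−20)=-18≡8 → I
C(2): 3·(2−20)=-54≡24 → Y

CLWFDIY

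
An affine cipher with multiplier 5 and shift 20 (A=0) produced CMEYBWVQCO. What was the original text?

MOCGRQVUME

The inverse of 5 mod 26 is 21, since 5·21=105≡1. Apply D(y)=21·(y−20) mod 26:
C(2): 21·(2−20)=-378≡12 → M
M(12): 21·(12−20)=-168≡14 → O
E(4): 21·(4−20)=-336≡2 → C
Y(24): 21·(24−20)=84≡6 → G
B(1): 21·(1−20)=-399≡17 → R
W(22): 21·(22−20)=42≡16 → Q
V(21): 21·(21−20)=21 → V
Q(16): 21·(16−20)=-84≡20 → U
C(2): 21·(2−20)=-378≡12 → M
O(14): 21·(14−20)=-126≡4 → E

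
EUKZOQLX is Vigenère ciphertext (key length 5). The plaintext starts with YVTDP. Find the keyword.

GZRWZ

Subtract each crib letter from the matching ciphertext letter (mod 26):
E(4)−Y(24)=-20≡6 → G
U(20)−V(21)=-1≡25 → Z
K(10)−T(19)=-9≡17 → R
Z(25)−D(3)=22 → W
O(14)−P(15)=-1≡25 → Z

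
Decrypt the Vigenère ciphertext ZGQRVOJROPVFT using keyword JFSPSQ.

QBYCDYAMWADPK

Repeat the key across the ciphertext: JFSPSQJFSPSQJ
Z(25)−J(9): 16 → Q
G(6)−F(5): 1 → B
Q(16)−S(18): -2≡24 → Y
R(17)−P(15): 2 → C
V(21)−S(18): 3 → D
O(14)−Q(16): -2≡24 → Y
J(9)−J(9): 0 → A
R(17)−F(5): 12 → M
O(14)−S(18): -4≡22 → W
P(15)−P(15): 0 → A
V(21)−S(18): 3 → D
F(5)−Q(16): -11≡15 → P
T(19)−J(9): 10 → K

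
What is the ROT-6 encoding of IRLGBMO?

OXRMHSU

I(8): 8+6=14 → O
R(17): 17+6=23 → X
L(11): 11+6=17 → R
G(6): 6+6=12 → M
B(1): 1+6=7 → H
M(12): 12+6=18 → S
O(14): 14+6=20 → U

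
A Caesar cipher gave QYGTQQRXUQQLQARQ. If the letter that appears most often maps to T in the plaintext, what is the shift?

23

The most frequent ciphertext letter is Q (appears 7 times).
Q is position 16; T is position 19.
Shift = -3≡23.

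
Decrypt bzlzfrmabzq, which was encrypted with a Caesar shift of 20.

b(1): 1−20=-19≡7 → h
z(25): 25−20=5 → f
l(11): 11−20=-9≡17 → r
z(25): 25−20=5 → f
f(5): 5−20=-15≡11 → l
r(17): 17−20=-3≡23 → x
m(12): 12−20=-8≡18 → s
a(0): 0−20=-20≡6 → g
b(1): 1−20=-19≡7 → h
z(25): 25−20=5 → f
q(16): 16−20=-4≡22 → w

hfrflxsghfw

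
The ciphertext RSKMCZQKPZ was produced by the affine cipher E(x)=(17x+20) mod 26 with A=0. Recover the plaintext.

The inverse of 17 mod 26 is 23, since 17·23=391≡1. Apply D(y)=23·(y−20) mod 26:
R(17): 23·(17−20)=-69≡9 → J
S(18): 23·(18−20)=-46≡6 → G
K(10): 23·(10−20)=-230≡4 → E
M(12): 23·(12−20)=-184≡24 → Y
C(2): 23·(2−20)=-414≡2 → C
Z(25): 23·(25−20)=115≡11 → L
Q(16): 23·(16−20)=-92≡12 → M
K(10): 23·(10−20)=-230≡4 → E
P(15): 23·(15−20)=-115≡15 → P
Z(25): 23·(25−20)=115≡11 → L

JGEYCLMEPL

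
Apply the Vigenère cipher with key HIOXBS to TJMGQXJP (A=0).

ARADRPQX

Repeat the key across the message: HIOXBSHI
T(19)+H(7): 26≡0 → A
J(9)+I(8): 17 → R
M(12)+O(14): 26≡0 → A
G(6)+X(23): 29≡3 → D
Q(16)+B(1): 17 → R
X(23)+S(18): 41≡15 → P
J(9)+H(7): 16 → Q
P(15)+I(8): 23 → X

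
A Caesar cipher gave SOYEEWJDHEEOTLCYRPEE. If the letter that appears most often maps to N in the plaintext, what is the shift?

17

The most frequent ciphertext letter is E (appears 6 times).
E is position 4; N is position 13.
Shift = -9≡17.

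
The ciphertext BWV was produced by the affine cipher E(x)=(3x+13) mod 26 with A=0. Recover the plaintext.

WDU

The inverse of 3 mod 26 is 9, since 3·9=27≡1. Apply D(y)=9·(y−13) mod 26:
B(1): 9·(1−13)=-108≡22 → W
W(22): 9·(22−13)=81≡3 → D
V(21): 9·(21−13)=72≡20 → U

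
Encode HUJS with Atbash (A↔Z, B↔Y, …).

SFQH

H(7) → S(18)
U(20) → F(5)
J(9) → Q(16)
S(18) → H(7)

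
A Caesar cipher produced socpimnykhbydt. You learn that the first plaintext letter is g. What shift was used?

12

From the crib: s(18)−g(6)=12, so the shift is 12.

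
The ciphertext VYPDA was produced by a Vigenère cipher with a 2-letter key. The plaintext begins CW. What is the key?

TC

Subtract each crib letter from the matching ciphertext letter (mod 26):
V(21)−C(2)=19 → T
Y(24)−W(22)=2 → C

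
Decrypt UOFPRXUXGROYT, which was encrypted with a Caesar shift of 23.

XRISUAXAJURBW

U(20): 20−23=-3≡23 → X
O(14): 14−23=-9≡17 → R
F(5): 5−23=-18≡8 → I
P(15): 15−23=-8≡18 → S
R(17): 17−23=-6≡20 → U
X(23): 23−23=0 → A
U(20): 20−23=-3≡23 → X
X(23): 23−23=0 → A
G(6): 6−23=-17≡9 → J
R(17): 17−23=-6≡20 → U
O(14): 14−23=-9≡17 → R
Y(24): 24−23=1 → B
T(19): 19−23=-4≡22 → W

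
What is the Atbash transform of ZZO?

AAL

Z(25) → A(0)
Z(25) → A(0)
O(14) → L(11)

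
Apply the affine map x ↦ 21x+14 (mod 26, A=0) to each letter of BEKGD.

B(1): 21·1+14=35≡9 → J
E(4): 21·4+14=98≡20 → U
K(10): 21·10+14=224≡16 → Q
G(6): 21·6+14=140≡10 → K
D(3): 21·3+14=77≡25 → Z

JUQKZ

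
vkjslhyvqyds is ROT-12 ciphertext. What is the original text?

jyxgzvmjemrg

v(21): 21−12=9 → j
k(10): 10−12=-2≡24 → y
j(9): 9−12=-3≡23 → x
s(18): 18−12=6 → g
l(11): 11−12=-1≡25 → z
h(7): 7−12=-5≡21 → v
y(24): 24−12=12 → m
v(21): 21−12=9 → j
q(16): 16−12=4 → e
y(24): 24−12=12 → m
d(3): 3−12=-9≡17 → r
s(18): 18−12=6 → g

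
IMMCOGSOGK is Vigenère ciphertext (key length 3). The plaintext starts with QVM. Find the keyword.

SRA

Subtract each crib letter from the matching ciphertext letter (mod 26):
I(8)−Q(16)=-8≡18 → S
M(12)−V(21)=-9≡17 → R
M(12)−M(12)=0 → A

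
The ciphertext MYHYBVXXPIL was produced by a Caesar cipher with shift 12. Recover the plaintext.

AMVMPJLLDWZ

M(12): 12−12=0 → A
Y(24): 24−12=12 → M
H(7): 7−12=-5≡21 → V
Y(24): 24−12=12 → M
B(1): 1−12=-11≡15 → P
V(21): 21−12=9 → J
X(23): 23−12=11 → L
X(23): 23−12=11 → L
P(15): 15−12=3 → D
I(8): 8−12=-4≡22 → W
L(11): 11−12=-1≡25 → Z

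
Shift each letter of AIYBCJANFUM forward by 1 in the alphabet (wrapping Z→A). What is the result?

BJZCDKBOGVN

A(0): 0+1=1 → B
I(8): 8+1=9 → J
Y(24): 24+1=25 → Z
B(1): 1+1=2 → C
C(2): 2+1=3 → D
J(9): 9+1=10 → K
A(0): 0+1=1 → B
N(13): 13+1=14 → O
F(5): 5+1=6 → G
U(20): 20+1=21 → V
M(12): 12+1=13 → N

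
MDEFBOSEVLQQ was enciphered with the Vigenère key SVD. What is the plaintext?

Repeat the key across the ciphertext: SVDSVDSVDSVD
M(12)−S(18): -6≡20 → U
D(3)−V(21): -18≡8 → I
E(4)−D(3): 1 → B
F(5)−S(18): -13≡13 → N
B(1)−V(21): -20≡6 → G
O(14)−D(3): 11 → L
S(18)−S(18): 0 → A
E(4)−V(21): -17≡9 → J
V(21)−D(3): 18 → S
L(11)−S(18): -7≡19 → T
Q(16)−V(21): -5≡21 → V
Q(16)−D(3): 13 → N

UIBNGLAJSTVN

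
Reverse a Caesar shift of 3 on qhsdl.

q(16): 16−3=13 → n
h(7): 7−3=4 → e
s(18): 18−3=15 → p
d(3): 3−3=0 → a
l(11): 11−3=8 → i

nepai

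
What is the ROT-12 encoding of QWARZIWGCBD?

CIMDLUISONP

Q(16): 16+12=28≡2 → C
W(22): 22+12=34≡8 → I
A(0): 0+12=12 → M
R(17): 17+12=29≡3 → D
Z(25): 25+12=37≡11 → L
I(8): 8+12=20 → U
W(22): 22+12=34≡8 → I
G(6): 6+12=18 → S
C(2): 2+12=14 → O
B(1): 1+12=13 → N
D(3): 3+12=15 → P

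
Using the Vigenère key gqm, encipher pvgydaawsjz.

vlsetmgmepp

Repeat the key across the message: gqmgqmgqmgq
p(15)+g(6): 21 → v
v(21)+q(16): 37≡11 → l
g(6)+m(12): 18 → s
y(24)+g(6): 30≡4 → e
d(3)+q(16): 19 → t
a(0)+m(12): 12 → m
a(0)+g(6): 6 → g
w(22)+q(16): 38≡12 → m
s(18)+m(12): 30≡4 → e
j(9)+g(6): 15 → p
z(25)+q(16): 41≡15 → p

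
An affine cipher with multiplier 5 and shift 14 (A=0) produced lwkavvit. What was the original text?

The inverse of 5 mod 26 is 21, since 5·21=105≡1. Apply D(y)=21·(y−14) mod 26:
l(11): 21·(11−14)=-63≡15 → p
w(22): 21·(22−14)=168≡12 → m
k(10): 21·(10−14)=-84≡20 → u
a(0): 21·(0−14)=-294≡18 → s
v(21): 21·(21−14)=147≡17 → r
v(21): 21·(21−14)=147≡17 → r
i(8): 21·(8−14)=-126≡4 → e
t(19): 21·(19−14)=105≡1 → b

pmusrreb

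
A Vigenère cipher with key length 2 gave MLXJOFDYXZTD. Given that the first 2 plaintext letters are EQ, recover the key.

IV

Subtract each crib letter from the matching ciphertext letter (mod 26):
M(12)−E(4)=8 → I
L(11)−Q(16)=-5≡21 → V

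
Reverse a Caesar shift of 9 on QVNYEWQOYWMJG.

Q(16): 16−9=7 → H
V(21): 21−9=12 → M
N(13): 13−9=4 → E
Y(24): 24−9=15 → P
E(4): 4−9=-5≡21 → V
W(22): 22−9=13 → N
Q(16): 16−9=7 → H
O(14): 14−9=5 → F
Y(24): 24−9=15 → P
W(22): 22−9=13 → N
M(12): 12−9=3 → D
J(9): 9−9=0 → A
G(6): 6−9=-3≡23 → X

HMEPVNHFPNDAX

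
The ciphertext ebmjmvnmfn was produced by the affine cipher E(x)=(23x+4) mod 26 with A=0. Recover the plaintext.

abghgdxgrx

The inverse of 23 mod 26 is 17, since 23·17=391≡1. Apply D(y)=17·(y−4) mod 26:
e(4): 17·(4−4)=0 → a
b(1): 17·(1−4)=-51≡1 → b
m(12): 17·(12−4)=136≡6 → g
j(9): 17·(9−4)=85≡7 → h
m(12): 17·(12−4)=136≡6 → g
v(21): 17·(21−4)=289≡3 → d
n(13): 17·(13−4)=153≡23 → x
m(12): 17·(12−4)=136≡6 → g
f(5): 17·(5−4)=17 → r
n(13): 17·(13−4)=153≡23 → x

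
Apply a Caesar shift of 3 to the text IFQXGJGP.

LITAJMJS

I(8): 8+3=11 → L
F(5): 5+3=8 → I
Q(16): 16+3=19 → T
X(23): 23+3=26≡0 → A
G(6): 6+3=9 → J
J(9): 9+3=12 → M
G(6): 6+3=9 → J
P(15): 15+3=18 → S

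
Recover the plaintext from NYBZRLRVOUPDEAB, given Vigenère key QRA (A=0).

Repeat the key across the ciphertext: QRAQRAQRAQRAQRA
N(13)−Q(16): -3≡23 → X
Y(24)−R(17): 7 → H
B(1)−A(0): 1 → B
Z(25)−Q(16): 9 → J
R(17)−R(17): 0 → A
L(11)−A(0): 11 → L
R(17)−Q(16): 1 → B
V(21)−R(17): 4 → E
O(14)−A(0): 14 → O
U(20)−Q(16): 4 → E
P(15)−R(17): -2≡24 → Y
D(3)−A(0): 3 → D
E(4)−Q(16): -12≡14 → O
A(0)−R(17): -17≡9 → J
B(1)−A(0): 1 → B

XHBJALBEOEYDOJB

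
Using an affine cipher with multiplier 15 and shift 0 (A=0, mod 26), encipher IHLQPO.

QBJGRC

I(8): 15·8+0=120≡16 → Q
H(7): 15·7+0=105≡1 → B
L(11): 15·11+0=165≡9 → J
Q(16): 15·16+0=240≡6 → G
P(15): 15·15+0=225≡17 → R
O(14): 15·14+0=210≡2 → C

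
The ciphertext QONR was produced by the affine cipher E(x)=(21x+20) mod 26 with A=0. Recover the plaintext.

The inverse of 21 mod 26 is 5, since 21·5=105≡1. Apply D(y)=5·(y−20) mod 26:
Q(16): 5·(16−20)=-20≡6 → G
O(14): 5·(14−20)=-30≡22 → W
N(13): 5·(13−20)=-35≡17 → R
R(17): 5·(17−20)=-15≡11 → L

GWRL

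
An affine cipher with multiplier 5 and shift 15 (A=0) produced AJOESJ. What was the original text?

The inverse of 5 mod 26 is 21, since 5·21=105≡1. Apply D(y)=21·(y−15) mod 26:
A(0): 21·(0−15)=-315≡23 → X
J(9): 21·(9−15)=-126≡4 → E
O(14): 21·(14−15)=-21≡5 → F
E(4): 21·(4−15)=-231≡3 → D
S(18): 21·(18−15)=63≡11 → L
J(9): 21·(9−15)=-126≡4 → E

XEFDLE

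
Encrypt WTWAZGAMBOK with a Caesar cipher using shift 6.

W(22): 22+6=28≡2 → C
T(19): 19+6=25 → Z
W(22): 22+6=28≡2 → C
A(0): 0+6=6 → G
Z(25): 25+6=31≡5 → F
G(6): 6+6=12 → M
A(0): 0+6=6 → G
M(12): 12+6=18 → S
B(1): 1+6=7 → H
O(14): 14+6=20 → U
K(10): 10+6=16 → Q

CZCGFMGSHUQ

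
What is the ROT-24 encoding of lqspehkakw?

joqncfiyiu

l(11): 11+24=35≡9 → j
q(16): 16+24=40≡14 → o
s(18): 18+24=42≡16 → q
p(15): 15+24=39≡13 → n
e(4): 4+24=28≡2 → c
h(7): 7+24=31≡5 → f
k(10): 10+24=34≡8 → i
a(0): 0+24=24 → y
k(10): 10+24=34≡8 → i
w(22): 22+24=46≡20 → u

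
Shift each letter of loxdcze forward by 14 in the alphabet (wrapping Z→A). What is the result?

zclrqns

l(11): 11+14=25 → z
o(14): 14+14=28≡2 → c
x(23): 23+14=37≡11 → l
d(3): 3+14=17 → r
c(2): 2+14=16 → q
z(25): 25+14=39≡13 → n
e(4): 4+14=18 → s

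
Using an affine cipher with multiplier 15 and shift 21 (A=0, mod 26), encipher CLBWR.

C(2): 15·2+21=51≡25 → Z
L(11): 15·11+21=186≡4 → E
B(1): 15·1+21=36≡10 → K
W(22): 15·22+21=351≡13 → N
R(17): 15·17+21=276≡16 → Q

ZEKNQ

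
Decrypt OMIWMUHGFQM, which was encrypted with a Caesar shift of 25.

PNJXNVIHGRN

O(14): 14−25=-11≡15 → P
M(12): 12−25=-13≡13 → N
I(8): 8−25=-17≡9 → J
W(22): 22−25=-3≡23 → X
M(12): 12−25=-13≡13 → N
U(20): 20−25=-5≡21 → V
H(7): 7−25=-18≡8 → I
G(6): 6−25=-19≡7 → H
F(5): 5−25=-20≡6 → G
Q(16): 16−25=-9≡17 → R
M(12): 12−25=-13≡13 → N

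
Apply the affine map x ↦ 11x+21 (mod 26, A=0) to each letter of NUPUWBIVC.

N(13): 11·13+21=164≡8 → I
U(20): 11·20+21=241≡7 → H
P(15): 11·15+21=186≡4 → E
U(20): 11·20+21=241≡7 → H
W(22): 11·22+21=263≡3 → D
B(1): 11·1+21=32≡6 → G
I(8): 11·8+21=109≡5 → F
V(21): 11·21+21=252≡18 → S
C(2): 11·2+21=43≡17 → R

IHEHDGFSR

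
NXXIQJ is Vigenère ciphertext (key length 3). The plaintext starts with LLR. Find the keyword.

Subtract each crib letter from the matching ciphertext letter (mod 26):
N(13)−L(11)=2 → C
X(23)−L(11)=12 → M
X(23)−R(17)=6 → G

CMG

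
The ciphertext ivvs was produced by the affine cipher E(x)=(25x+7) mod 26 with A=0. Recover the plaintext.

zmmp

The inverse of 25 mod 26 is 25, since 25·25=625≡1. Apply D(y)=25·(y−7) mod 26:
i(8): 25·(8−7)=25 → z
v(21): 25·(21−7)=350≡12 → m
v(21): 25·(21−7)=350≡12 → m
s(18): 25·(18−7)=275≡15 → p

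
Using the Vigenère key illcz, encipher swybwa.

Repeat the key across the message: illczi
s(18)+i(8): 26≡0 → a
w(22)+l(11): 33≡7 → h
y(24)+l(11): 35≡9 → j
b(1)+c(2): 3 → d
w(22)+z(25): 47≡21 → v
a(0)+i(8): 8 → i

ahjdvi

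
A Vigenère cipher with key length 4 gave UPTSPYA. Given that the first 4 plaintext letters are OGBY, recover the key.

Subtract each crib letter from the matching ciphertext letter (mod 26):
U(20)−O(14)=6 → G
P(15)−G(6)=9 → J
T(19)−B(1)=18 → S
S(18)−Y(24)=-6≡20 → U

GJSU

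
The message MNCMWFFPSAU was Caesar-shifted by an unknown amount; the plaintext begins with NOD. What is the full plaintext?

From the crib: M(12)−N(13)=-1≡25, so the shift is 25.
Subtract 25 from each ciphertext letter:
M(12): 12−25=-13≡13 → N
N(13): 13−25=-12≡14 → O
C(2): 2−25=-23≡3 → D
M(12): 12−25=-13≡13 → N
W(22): 22−25=-3≡23 → X
F(5): 5−25=-20≡6 → G
F(5): 5−25=-20≡6 → G
P(15): 15−25=-10≡16 → Q
S(18): 18−25=-7≡19 → T
A(0): 0−25=-25≡1 → B
U(20): 20−25=-5≡21 → V

NODNXGGQTBV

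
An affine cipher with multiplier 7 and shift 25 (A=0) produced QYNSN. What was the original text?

VLCZC

The inverse of 7 mod 26 is 15, since 7·15=105≡1. Apply D(y)=15·(y−25) mod 26:
Q(16): 15·(16−25)=-135≡21 → V
Y(24): 15·(24−25)=-15≡11 → L
N(13): 15·(13−25)=-180≡2 → C
S(18): 15·(18−25)=-105≡25 → Z
N(13): 15·(13−25)=-180≡2 → C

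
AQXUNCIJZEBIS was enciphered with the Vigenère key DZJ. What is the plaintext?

XROROTFKQBCZP

Repeat the key across the ciphertext: DZJDZJDZJDZJD
A(0)−D(3): -3≡23 → X
Q(16)−Z(25): -9≡17 → R
X(23)−J(9): 14 → O
U(20)−D(3): 17 → R
N(13)−Z(25): -12≡14 → O
C(2)−J(9): -7≡19 → T
I(8)−D(3): 5 → F
J(9)−Z(25): -16≡10 → K
Z(25)−J(9): 16 → Q
E(4)−D(3): 1 → B
B(1)−Z(25): -24≡2 → C
I(8)−J(9): -1≡25 → Z
S(18)−D(3): 15 → P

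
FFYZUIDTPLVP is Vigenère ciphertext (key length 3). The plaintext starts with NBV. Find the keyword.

Subtract each crib letter from the matching ciphertext letter (mod 26):
F(5)−N(13)=-8≡18 → S
F(5)−B(1)=4 → E
Y(24)−V(21)=3 → D

SED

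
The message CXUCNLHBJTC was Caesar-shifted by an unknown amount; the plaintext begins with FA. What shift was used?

From the crib: C(2)−F(5)=-3≡23, so the shift is 23.

23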